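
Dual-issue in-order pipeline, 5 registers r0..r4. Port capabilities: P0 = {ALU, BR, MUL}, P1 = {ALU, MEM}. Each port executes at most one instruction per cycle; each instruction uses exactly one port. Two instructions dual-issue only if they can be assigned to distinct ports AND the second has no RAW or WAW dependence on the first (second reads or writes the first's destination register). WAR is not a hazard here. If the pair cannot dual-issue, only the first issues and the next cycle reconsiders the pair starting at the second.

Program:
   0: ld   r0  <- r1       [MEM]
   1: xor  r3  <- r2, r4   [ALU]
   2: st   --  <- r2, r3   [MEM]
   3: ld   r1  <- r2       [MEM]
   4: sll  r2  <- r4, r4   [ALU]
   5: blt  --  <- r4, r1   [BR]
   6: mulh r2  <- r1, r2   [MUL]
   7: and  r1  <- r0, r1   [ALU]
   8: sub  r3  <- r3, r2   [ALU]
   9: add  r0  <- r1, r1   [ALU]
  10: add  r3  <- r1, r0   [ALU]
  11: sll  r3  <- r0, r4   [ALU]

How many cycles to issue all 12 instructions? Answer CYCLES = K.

CYCLES = 8

0. ld;xor @i0+i1  | 2-wide
1. st @i2  | no-port MEM/MEM
2. ld;sll @i3+i4  | 2-wide
3. blt @i5  | no-port BR/MUL
4. mulh;and @i6+i7  | 2-wide
5. sub;add @i8+i9  | 2-wide
6. add @i10  | WAW r3
7. sll @i11  | tail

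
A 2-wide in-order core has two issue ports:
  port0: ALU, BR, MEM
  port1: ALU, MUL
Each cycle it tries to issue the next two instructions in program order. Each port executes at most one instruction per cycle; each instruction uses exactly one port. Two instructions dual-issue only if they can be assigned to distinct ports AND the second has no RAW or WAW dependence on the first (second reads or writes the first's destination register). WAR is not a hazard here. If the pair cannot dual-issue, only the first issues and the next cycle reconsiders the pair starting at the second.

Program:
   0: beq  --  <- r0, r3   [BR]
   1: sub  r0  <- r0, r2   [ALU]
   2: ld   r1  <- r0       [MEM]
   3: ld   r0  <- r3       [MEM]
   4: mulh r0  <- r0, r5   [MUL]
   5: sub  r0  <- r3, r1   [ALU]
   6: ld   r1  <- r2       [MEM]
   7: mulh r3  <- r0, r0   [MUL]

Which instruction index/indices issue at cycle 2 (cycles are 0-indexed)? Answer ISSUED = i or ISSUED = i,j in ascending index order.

ISSUED = 3

t=0 i0+i1:beq.BR+sub.ALU ; dual
t=1 i2:ld.MEM ; no-port MEM/MEM
t=2 i3:ld.MEM ; RAW+WAW r0
t=3 i4:mulh.MUL ; WAW r0
t=4 i5+i6:sub.ALU+ld.MEM ; dual
t=5 i7:mulh.MUL ; tail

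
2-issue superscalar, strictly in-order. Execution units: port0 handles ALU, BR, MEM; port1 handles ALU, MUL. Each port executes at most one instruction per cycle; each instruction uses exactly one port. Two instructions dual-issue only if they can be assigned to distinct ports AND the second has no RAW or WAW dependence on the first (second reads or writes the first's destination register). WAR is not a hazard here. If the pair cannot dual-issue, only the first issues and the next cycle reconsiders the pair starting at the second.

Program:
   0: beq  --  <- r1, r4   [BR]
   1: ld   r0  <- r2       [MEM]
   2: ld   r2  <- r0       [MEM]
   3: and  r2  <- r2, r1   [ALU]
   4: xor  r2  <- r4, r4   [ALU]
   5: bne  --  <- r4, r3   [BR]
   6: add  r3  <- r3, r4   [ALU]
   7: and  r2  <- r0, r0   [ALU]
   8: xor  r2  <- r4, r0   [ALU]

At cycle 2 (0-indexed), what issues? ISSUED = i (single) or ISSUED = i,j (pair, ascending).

c0: i0 beq  no-port BR/MEM
c1: i1 ld  no-port MEM/MEM
c2: i2 ld  RAW+WAW r2
c3: i3 and  WAW r2
c4: i4&i5 xor bne  2-wide
c5: i6&i7 add and  2-wide
c6: i8 xor  tail

ISSUED = 2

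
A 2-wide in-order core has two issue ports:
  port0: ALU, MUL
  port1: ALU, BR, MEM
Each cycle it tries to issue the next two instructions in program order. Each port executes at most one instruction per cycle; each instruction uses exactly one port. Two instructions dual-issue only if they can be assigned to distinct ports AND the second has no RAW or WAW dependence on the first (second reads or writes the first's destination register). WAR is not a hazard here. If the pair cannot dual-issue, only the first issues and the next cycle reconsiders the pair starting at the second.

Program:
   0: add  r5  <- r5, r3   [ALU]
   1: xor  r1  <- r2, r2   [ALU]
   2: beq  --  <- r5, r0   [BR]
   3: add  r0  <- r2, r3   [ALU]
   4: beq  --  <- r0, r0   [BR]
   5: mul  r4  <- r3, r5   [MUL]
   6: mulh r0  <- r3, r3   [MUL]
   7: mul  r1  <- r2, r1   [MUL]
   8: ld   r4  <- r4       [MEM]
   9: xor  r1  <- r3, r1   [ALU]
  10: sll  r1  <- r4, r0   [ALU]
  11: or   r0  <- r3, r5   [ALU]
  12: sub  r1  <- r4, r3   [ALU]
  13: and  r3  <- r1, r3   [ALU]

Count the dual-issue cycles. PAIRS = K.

PAIRS = 5

[0] i0&i1  add;xor  -- 2-wide
[1] i2&i3  beq;add  -- 2-wide
[2] i4&i5  beq;mul  -- 2-wide
[3] i6  mulh  -- no-port MUL/MUL
[4] i7&i8  mul;ld  -- 2-wide
[5] i9  xor  -- WAW r1
[6] i10&i11  sll;or  -- 2-wide
[7] i12  sub  -- RAW r1
[8] i13  and  -- tail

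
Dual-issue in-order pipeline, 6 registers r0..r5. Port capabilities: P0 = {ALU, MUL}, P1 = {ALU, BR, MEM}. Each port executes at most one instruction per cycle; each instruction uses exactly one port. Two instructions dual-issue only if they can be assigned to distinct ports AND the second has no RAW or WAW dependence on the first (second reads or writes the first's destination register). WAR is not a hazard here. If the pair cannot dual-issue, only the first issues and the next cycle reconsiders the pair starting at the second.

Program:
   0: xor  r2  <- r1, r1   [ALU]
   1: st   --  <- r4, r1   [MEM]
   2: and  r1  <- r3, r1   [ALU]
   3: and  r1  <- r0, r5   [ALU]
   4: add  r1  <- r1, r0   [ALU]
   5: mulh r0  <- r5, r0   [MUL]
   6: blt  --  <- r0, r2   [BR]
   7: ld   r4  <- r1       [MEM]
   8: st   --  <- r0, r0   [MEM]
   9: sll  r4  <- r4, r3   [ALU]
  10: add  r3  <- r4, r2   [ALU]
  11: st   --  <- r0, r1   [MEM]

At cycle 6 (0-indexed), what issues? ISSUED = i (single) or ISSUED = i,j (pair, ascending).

ISSUED = 8,9

  cy0 -> i0,i1 (xor+st) pair
  cy1 -> i2 (and) WAW r1
  cy2 -> i3 (and) RAW+WAW r1
  cy3 -> i4,i5 (add+mulh) pair
  cy4 -> i6 (blt) no-port BR/MEM
  cy5 -> i7 (ld) no-port MEM/MEM
  cy6 -> i8,i9 (st+sll) pair
  cy7 -> i10,i11 (add+st) pair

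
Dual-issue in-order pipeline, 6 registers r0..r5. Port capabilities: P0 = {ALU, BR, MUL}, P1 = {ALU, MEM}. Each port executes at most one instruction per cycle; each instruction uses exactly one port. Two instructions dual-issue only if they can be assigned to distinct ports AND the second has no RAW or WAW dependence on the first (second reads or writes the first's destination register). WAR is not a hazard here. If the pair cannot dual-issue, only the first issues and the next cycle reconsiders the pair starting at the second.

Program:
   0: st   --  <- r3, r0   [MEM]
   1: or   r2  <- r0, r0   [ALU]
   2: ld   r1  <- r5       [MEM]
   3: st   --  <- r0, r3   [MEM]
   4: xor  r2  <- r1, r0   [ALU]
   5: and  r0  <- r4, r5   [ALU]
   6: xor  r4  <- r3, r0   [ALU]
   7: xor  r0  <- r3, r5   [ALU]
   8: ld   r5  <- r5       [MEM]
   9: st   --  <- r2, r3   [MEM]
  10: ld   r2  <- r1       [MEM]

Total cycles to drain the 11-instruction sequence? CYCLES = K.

c0: i0+i1 st;or  2-wide
c1: i2 ld  no-port MEM/MEM
c2: i3+i4 st;xor  2-wide
c3: i5 and  RAW r0
c4: i6+i7 xor;xor  2-wide
c5: i8 ld  no-port MEM/MEM
c6: i9 st  no-port MEM/MEM
c7: i10 ld  tail

CYCLES = 8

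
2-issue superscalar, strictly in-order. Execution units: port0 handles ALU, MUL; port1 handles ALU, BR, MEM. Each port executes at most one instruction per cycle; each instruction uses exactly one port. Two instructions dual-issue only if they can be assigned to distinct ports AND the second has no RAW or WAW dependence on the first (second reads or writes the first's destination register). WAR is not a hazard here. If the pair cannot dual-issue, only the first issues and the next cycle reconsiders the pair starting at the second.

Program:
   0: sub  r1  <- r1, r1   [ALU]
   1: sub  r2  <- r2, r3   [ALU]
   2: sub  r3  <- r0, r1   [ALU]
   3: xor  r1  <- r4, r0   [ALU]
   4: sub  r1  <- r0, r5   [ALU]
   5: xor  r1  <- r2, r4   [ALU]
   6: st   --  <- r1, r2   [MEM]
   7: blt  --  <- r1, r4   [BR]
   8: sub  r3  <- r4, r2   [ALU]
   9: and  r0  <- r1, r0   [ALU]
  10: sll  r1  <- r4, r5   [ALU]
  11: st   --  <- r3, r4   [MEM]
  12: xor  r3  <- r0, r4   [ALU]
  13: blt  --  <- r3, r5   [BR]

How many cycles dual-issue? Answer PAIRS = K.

0. sub.ALU sub.ALU @i0,i1  | 2-wide
1. sub.ALU xor.ALU @i2,i3  | 2-wide
2. sub.ALU @i4  | WAW r1
3. xor.ALU @i5  | RAW r1
4. st.MEM @i6  | no-port MEM/BR
5. blt.BR sub.ALU @i7,i8  | 2-wide
6. and.ALU sll.ALU @i9,i10  | 2-wide
7. st.MEM xor.ALU @i11,i12  | 2-wide
8. blt.BR @i13  | tail

PAIRS = 5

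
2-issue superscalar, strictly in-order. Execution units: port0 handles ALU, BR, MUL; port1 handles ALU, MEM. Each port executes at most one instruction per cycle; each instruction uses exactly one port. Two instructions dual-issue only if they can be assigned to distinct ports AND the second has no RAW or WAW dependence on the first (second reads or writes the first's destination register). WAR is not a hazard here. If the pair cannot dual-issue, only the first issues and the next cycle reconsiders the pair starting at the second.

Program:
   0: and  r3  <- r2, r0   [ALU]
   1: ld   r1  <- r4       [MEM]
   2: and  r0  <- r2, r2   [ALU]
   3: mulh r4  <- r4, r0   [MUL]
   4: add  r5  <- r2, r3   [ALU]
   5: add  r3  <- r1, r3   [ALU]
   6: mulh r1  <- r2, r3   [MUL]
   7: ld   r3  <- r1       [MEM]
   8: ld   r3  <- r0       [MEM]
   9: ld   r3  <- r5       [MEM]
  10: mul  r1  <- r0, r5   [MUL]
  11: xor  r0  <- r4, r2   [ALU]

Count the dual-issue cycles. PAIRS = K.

PAIRS = 3

t=0 i0/i1:and/ld ; 2-wide
t=1 i2:and ; RAW r0
t=2 i3/i4:mulh/add ; 2-wide
t=3 i5:add ; RAW r3
t=4 i6:mulh ; RAW r1
t=5 i7:ld ; no-port MEM/MEM
t=6 i8:ld ; no-port MEM/MEM
t=7 i9/i10:ld/mul ; 2-wide
t=8 i11:xor ; tail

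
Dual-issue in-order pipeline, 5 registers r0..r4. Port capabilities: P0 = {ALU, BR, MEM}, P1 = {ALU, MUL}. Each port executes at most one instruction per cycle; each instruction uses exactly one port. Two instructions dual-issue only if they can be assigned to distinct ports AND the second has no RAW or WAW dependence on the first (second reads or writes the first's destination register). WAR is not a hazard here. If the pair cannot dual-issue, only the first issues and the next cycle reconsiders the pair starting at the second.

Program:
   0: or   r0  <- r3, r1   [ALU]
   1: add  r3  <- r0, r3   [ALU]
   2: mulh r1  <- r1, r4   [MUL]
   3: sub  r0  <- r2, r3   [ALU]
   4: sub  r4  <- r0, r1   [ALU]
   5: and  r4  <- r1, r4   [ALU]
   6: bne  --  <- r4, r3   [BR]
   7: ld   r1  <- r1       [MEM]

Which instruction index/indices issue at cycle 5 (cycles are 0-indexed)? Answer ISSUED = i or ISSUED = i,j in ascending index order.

#0 head=0: or i0 RAW r0
#1 head=1: add/mulh i1&i2 dual
#2 head=3: sub i3 RAW r0
#3 head=4: sub i4 RAW+WAW r4
#4 head=5: and i5 RAW r4
#5 head=6: bne i6 no-port BR/MEM
#6 head=7: ld i7 tail

ISSUED = 6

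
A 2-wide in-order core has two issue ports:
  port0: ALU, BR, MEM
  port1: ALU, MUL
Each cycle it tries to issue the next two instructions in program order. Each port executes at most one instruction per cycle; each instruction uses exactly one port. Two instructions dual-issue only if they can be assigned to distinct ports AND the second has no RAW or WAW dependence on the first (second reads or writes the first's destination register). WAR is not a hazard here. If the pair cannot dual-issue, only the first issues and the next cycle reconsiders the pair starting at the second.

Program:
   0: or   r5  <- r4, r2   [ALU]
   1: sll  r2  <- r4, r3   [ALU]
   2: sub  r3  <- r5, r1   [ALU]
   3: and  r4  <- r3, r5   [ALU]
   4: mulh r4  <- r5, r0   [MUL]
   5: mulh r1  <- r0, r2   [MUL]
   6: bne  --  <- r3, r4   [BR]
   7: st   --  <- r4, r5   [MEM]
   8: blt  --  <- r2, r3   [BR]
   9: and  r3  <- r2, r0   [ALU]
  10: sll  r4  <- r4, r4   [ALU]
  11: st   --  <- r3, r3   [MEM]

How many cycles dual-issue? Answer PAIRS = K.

PAIRS = 4

#0 head=0: or.ALU sll.ALU i0+i1 2-wide
#1 head=2: sub.ALU i2 RAW r3
#2 head=3: and.ALU i3 WAW r4
#3 head=4: mulh.MUL i4 no-port MUL/MUL
#4 head=5: mulh.MUL bne.BR i5+i6 2-wide
#5 head=7: st.MEM i7 no-port MEM/BR
#6 head=8: blt.BR and.ALU i8+i9 2-wide
#7 head=10: sll.ALU st.MEM i10+i11 2-wide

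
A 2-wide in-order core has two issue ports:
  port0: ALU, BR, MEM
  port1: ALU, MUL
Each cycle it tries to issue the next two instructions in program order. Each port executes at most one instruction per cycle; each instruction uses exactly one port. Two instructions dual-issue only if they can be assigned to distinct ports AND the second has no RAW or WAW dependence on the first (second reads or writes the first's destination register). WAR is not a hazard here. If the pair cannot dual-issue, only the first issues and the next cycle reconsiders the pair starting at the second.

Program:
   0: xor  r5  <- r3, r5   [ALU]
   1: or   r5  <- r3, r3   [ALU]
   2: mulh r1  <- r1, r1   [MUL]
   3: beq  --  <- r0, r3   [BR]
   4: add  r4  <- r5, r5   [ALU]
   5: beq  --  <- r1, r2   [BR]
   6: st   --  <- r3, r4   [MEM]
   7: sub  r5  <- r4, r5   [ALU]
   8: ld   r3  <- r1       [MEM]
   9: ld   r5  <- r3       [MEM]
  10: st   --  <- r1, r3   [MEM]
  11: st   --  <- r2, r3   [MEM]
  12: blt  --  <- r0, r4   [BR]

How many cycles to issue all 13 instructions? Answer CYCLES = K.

0. xor @i0  | WAW r5
1. or mulh @i1+i2  | pair
2. beq add @i3+i4  | pair
3. beq @i5  | no-port BR/MEM
4. st sub @i6+i7  | pair
5. ld @i8  | no-port MEM/MEM
6. ld @i9  | no-port MEM/MEM
7. st @i10  | no-port MEM/MEM
8. st @i11  | no-port MEM/BR
9. blt @i12  | tail

CYCLES = 10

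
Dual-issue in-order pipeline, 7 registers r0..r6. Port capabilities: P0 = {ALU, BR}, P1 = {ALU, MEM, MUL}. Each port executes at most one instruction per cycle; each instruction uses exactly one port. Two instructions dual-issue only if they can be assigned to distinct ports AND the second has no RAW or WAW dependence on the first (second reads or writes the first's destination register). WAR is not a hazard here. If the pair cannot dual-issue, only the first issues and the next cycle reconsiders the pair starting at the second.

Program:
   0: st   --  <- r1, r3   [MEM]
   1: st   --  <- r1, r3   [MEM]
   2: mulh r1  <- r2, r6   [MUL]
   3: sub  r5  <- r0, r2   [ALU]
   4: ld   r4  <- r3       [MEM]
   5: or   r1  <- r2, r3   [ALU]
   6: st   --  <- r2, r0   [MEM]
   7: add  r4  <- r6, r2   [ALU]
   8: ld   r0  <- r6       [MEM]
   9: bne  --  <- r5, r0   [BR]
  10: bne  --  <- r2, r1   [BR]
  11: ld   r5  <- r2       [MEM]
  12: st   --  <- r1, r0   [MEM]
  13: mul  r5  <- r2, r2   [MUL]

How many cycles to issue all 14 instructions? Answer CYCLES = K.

CYCLES = 10

t=0 i0:st.MEM ; no-port MEM/MEM
t=1 i1:st.MEM ; no-port MEM/MUL
t=2 i2+i3:mulh.MUL/sub.ALU ; 2-wide
t=3 i4+i5:ld.MEM/or.ALU ; 2-wide
t=4 i6+i7:st.MEM/add.ALU ; 2-wide
t=5 i8:ld.MEM ; RAW r0
t=6 i9:bne.BR ; no-port BR/BR
t=7 i10+i11:bne.BR/ld.MEM ; 2-wide
t=8 i12:st.MEM ; no-port MEM/MUL
t=9 i13:mul.MUL ; tail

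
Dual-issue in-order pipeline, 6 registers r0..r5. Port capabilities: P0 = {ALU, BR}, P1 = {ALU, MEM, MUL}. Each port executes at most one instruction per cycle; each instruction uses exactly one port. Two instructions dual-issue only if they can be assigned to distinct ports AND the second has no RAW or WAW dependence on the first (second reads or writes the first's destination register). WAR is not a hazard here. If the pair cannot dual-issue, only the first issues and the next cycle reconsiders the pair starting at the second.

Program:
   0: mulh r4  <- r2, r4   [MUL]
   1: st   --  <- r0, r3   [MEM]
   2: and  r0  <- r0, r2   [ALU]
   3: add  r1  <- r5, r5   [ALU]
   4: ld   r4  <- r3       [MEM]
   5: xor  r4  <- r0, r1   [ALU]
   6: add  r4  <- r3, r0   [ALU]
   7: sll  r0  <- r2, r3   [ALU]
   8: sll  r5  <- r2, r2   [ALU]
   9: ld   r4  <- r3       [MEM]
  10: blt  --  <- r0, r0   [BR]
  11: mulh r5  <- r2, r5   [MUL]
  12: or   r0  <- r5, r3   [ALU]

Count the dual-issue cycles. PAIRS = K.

PAIRS = 5

#0 head=0: mulh.MUL i0 no-port MUL/MEM
#1 head=1: st.MEM+and.ALU i1&i2 dual
#2 head=3: add.ALU+ld.MEM i3&i4 dual
#3 head=5: xor.ALU i5 WAW r4
#4 head=6: add.ALU+sll.ALU i6&i7 dual
#5 head=8: sll.ALU+ld.MEM i8&i9 dual
#6 head=10: blt.BR+mulh.MUL i10&i11 dual
#7 head=12: or.ALU i12 tail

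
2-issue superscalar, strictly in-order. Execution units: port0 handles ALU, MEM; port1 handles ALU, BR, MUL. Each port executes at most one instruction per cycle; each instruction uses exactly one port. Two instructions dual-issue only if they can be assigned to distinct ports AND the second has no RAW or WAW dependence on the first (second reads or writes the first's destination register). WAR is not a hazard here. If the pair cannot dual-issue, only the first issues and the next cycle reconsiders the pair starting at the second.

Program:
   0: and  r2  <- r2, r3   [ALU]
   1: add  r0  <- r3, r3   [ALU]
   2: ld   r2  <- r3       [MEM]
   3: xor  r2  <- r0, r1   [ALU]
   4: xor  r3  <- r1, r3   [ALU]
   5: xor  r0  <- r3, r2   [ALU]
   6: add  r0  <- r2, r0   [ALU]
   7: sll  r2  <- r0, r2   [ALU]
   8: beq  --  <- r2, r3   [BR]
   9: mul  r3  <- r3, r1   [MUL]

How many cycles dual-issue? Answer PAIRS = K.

#0 head=0: and+add i0+i1 dual
#1 head=2: ld i2 WAW r2
#2 head=3: xor+xor i3+i4 dual
#3 head=5: xor i5 RAW+WAW r0
#4 head=6: add i6 RAW r0
#5 head=7: sll i7 RAW r2
#6 head=8: beq i8 no-port BR/MUL
#7 head=9: mul i9 tail

PAIRS = 2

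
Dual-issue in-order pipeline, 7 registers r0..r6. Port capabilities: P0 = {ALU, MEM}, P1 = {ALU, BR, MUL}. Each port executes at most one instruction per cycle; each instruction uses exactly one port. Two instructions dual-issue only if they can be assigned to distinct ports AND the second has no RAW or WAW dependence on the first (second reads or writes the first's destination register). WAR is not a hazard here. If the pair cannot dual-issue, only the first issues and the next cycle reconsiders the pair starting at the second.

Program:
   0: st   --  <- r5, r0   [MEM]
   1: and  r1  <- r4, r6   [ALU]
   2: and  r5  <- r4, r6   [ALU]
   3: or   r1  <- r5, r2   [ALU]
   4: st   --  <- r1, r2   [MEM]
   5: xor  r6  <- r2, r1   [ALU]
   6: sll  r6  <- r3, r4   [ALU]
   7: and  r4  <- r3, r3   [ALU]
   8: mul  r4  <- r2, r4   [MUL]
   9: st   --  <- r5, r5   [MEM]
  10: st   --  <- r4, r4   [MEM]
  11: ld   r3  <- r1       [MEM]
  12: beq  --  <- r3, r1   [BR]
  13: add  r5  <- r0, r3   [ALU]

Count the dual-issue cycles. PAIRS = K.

c0: i0&i1 st+and  dual
c1: i2 and  RAW r5
c2: i3 or  RAW r1
c3: i4&i5 st+xor  dual
c4: i6&i7 sll+and  dual
c5: i8&i9 mul+st  dual
c6: i10 st  no-port MEM/MEM
c7: i11 ld  RAW r3
c8: i12&i13 beq+add  dual

PAIRS = 5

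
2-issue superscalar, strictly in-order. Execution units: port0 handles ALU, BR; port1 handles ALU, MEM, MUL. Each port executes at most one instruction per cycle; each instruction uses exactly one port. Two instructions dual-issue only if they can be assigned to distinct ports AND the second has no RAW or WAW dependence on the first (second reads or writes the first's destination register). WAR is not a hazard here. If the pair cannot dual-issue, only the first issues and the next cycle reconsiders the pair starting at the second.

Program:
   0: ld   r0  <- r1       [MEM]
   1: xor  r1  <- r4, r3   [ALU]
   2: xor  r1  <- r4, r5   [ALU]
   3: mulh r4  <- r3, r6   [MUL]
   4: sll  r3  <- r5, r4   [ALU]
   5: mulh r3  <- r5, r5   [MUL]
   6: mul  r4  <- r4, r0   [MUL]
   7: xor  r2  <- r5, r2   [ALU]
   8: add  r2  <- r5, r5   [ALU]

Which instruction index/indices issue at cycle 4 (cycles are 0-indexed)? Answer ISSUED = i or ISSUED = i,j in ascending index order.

ISSUED = 6,7

c0: i0,i1 ld xor  2-wide
c1: i2,i3 xor mulh  2-wide
c2: i4 sll  WAW r3
c3: i5 mulh  no-port MUL/MUL
c4: i6,i7 mul xor  2-wide
c5: i8 add  tail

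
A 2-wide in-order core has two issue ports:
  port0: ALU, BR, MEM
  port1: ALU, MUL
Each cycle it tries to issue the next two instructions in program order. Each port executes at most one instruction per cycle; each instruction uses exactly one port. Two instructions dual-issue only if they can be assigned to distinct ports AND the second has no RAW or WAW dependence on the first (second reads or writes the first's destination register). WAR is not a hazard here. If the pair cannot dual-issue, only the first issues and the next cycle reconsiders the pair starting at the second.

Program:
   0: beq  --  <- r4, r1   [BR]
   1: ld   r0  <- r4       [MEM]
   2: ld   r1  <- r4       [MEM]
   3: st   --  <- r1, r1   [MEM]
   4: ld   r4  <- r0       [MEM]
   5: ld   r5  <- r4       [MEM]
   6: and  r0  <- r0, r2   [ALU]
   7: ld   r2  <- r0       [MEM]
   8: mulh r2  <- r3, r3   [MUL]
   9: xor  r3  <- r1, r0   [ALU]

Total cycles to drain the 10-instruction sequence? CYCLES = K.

#0 head=0: beq.BR i0 no-port BR/MEM
#1 head=1: ld.MEM i1 no-port MEM/MEM
#2 head=2: ld.MEM i2 no-port MEM/MEM
#3 head=3: st.MEM i3 no-port MEM/MEM
#4 head=4: ld.MEM i4 no-port MEM/MEM
#5 head=5: ld.MEM/and.ALU i5+i6 pair
#6 head=7: ld.MEM i7 WAW r2
#7 head=8: mulh.MUL/xor.ALU i8+i9 pair

CYCLES = 8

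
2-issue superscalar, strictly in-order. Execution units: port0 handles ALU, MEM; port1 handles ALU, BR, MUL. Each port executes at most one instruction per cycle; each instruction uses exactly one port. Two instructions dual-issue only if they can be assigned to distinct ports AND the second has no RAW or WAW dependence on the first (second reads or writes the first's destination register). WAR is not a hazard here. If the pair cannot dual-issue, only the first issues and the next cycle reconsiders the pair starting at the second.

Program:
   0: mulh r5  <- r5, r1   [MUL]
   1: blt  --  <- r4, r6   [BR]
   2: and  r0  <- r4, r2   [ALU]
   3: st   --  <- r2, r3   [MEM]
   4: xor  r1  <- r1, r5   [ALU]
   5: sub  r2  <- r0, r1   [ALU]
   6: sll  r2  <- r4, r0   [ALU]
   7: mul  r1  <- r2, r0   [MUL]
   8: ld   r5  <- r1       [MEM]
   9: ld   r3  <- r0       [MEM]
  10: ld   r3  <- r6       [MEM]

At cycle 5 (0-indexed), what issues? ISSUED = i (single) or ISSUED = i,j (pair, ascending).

t=0 i0:mulh ; no-port MUL/BR
t=1 i1&i2:blt and ; dual
t=2 i3&i4:st xor ; dual
t=3 i5:sub ; WAW r2
t=4 i6:sll ; RAW r2
t=5 i7:mul ; RAW r1
t=6 i8:ld ; no-port MEM/MEM
t=7 i9:ld ; no-port MEM/MEM
t=8 i10:ld ; tail

ISSUED = 7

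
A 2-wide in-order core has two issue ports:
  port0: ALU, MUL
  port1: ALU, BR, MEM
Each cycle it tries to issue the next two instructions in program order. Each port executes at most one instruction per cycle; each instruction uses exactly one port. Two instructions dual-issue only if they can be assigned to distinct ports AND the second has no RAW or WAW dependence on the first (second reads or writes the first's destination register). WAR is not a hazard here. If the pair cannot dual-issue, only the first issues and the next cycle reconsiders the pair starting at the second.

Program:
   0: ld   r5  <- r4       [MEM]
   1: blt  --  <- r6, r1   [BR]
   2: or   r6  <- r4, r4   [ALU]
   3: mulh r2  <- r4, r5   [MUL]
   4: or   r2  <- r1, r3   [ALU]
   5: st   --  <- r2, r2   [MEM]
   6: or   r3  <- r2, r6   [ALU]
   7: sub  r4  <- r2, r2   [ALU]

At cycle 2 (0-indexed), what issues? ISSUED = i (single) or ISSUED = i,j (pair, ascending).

c0: i0 ld  no-port MEM/BR
c1: i1/i2 blt or  2-wide
c2: i3 mulh  WAW r2
c3: i4 or  RAW r2
c4: i5/i6 st or  2-wide
c5: i7 sub  tail

ISSUED = 3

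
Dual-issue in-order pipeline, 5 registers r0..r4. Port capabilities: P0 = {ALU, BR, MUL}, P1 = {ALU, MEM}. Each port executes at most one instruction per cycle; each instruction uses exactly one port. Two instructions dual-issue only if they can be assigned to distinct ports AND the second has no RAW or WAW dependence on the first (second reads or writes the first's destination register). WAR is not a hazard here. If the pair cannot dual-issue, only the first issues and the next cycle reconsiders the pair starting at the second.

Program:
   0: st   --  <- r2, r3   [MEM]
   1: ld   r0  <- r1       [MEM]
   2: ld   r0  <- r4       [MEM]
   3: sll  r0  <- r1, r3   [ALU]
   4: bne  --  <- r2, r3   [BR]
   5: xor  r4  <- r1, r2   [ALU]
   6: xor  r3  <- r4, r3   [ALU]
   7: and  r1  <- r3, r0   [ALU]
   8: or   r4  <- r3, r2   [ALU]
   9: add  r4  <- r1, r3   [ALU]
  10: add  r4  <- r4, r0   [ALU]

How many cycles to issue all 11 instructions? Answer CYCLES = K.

CYCLES = 9

t=0 i0:st.MEM ; no-port MEM/MEM
t=1 i1:ld.MEM ; no-port MEM/MEM
t=2 i2:ld.MEM ; WAW r0
t=3 i3+i4:sll.ALU+bne.BR ; dual
t=4 i5:xor.ALU ; RAW r4
t=5 i6:xor.ALU ; RAW r3
t=6 i7+i8:and.ALU+or.ALU ; dual
t=7 i9:add.ALU ; RAW+WAW r4
t=8 i10:add.ALU ; tail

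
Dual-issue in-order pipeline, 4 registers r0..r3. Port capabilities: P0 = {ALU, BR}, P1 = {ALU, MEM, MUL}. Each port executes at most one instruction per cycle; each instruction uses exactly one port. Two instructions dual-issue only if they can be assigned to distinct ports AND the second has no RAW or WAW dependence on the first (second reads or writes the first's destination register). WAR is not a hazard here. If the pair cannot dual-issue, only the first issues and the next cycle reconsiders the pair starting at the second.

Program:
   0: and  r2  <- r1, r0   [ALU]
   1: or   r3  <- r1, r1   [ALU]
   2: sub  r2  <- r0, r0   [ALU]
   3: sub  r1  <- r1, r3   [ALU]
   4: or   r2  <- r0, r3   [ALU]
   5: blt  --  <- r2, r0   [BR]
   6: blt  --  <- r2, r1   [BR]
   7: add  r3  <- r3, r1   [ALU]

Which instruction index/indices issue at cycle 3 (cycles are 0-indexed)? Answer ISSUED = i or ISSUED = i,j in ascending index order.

ISSUED = 5

#0 head=0: and.ALU;or.ALU i0+i1 2-wide
#1 head=2: sub.ALU;sub.ALU i2+i3 2-wide
#2 head=4: or.ALU i4 RAW r2
#3 head=5: blt.BR i5 no-port BR/BR
#4 head=6: blt.BR;add.ALU i6+i7 2-wide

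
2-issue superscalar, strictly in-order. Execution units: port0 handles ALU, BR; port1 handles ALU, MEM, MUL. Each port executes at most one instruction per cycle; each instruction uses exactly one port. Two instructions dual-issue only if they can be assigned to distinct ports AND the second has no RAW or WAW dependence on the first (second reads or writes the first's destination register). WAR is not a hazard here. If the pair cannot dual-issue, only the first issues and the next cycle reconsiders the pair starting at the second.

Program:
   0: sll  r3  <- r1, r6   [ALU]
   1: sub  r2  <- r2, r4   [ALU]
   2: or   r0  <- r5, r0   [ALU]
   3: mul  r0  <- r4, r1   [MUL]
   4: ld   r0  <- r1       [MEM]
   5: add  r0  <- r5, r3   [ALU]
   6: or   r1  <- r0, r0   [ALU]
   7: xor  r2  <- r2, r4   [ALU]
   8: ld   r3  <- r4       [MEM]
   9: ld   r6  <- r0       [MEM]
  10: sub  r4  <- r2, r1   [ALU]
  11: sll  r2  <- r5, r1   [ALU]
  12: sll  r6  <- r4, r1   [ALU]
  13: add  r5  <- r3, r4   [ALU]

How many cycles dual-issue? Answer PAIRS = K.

PAIRS = 4

  cy0 -> i0+i1 (sll.ALU+sub.ALU) 2-wide
  cy1 -> i2 (or.ALU) WAW r0
  cy2 -> i3 (mul.MUL) no-port MUL/MEM
  cy3 -> i4 (ld.MEM) WAW r0
  cy4 -> i5 (add.ALU) RAW r0
  cy5 -> i6+i7 (or.ALU+xor.ALU) 2-wide
  cy6 -> i8 (ld.MEM) no-port MEM/MEM
  cy7 -> i9+i10 (ld.MEM+sub.ALU) 2-wide
  cy8 -> i11+i12 (sll.ALU+sll.ALU) 2-wide
  cy9 -> i13 (add.ALU) tail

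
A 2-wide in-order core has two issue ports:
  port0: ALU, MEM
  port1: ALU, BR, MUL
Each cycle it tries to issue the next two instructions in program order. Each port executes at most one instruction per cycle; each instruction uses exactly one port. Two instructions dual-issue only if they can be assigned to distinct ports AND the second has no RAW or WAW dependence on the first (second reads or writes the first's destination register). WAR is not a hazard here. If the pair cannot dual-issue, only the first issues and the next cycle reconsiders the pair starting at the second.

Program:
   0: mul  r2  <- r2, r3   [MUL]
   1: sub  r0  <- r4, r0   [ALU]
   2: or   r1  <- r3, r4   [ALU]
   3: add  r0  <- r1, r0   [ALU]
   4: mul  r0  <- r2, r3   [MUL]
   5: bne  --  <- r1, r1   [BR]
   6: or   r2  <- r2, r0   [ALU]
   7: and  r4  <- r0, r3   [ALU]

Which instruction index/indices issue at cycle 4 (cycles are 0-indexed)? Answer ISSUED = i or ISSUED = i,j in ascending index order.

ISSUED = 5,6

t=0 i0/i1:mul.MUL+sub.ALU ; pair
t=1 i2:or.ALU ; RAW r1
t=2 i3:add.ALU ; WAW r0
t=3 i4:mul.MUL ; no-port MUL/BR
t=4 i5/i6:bne.BR+or.ALU ; pair
t=5 i7:and.ALU ; tail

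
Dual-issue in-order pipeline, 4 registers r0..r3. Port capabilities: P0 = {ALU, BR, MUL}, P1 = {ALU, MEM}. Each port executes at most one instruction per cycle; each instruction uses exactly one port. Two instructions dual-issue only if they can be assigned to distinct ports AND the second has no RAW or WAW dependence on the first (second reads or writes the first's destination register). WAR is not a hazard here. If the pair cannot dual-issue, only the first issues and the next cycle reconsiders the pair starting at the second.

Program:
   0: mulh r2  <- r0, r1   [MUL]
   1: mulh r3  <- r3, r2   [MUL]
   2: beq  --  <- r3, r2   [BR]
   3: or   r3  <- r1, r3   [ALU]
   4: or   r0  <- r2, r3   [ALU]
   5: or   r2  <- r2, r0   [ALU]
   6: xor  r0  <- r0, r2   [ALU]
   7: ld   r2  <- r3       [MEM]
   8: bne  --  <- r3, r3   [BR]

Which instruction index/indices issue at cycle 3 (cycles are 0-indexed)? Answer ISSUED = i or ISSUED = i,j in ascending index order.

ISSUED = 4

0. mulh.MUL @i0  | no-port MUL/MUL
1. mulh.MUL @i1  | no-port MUL/BR
2. beq.BR/or.ALU @i2&i3  | dual
3. or.ALU @i4  | RAW r0
4. or.ALU @i5  | RAW r2
5. xor.ALU/ld.MEM @i6&i7  | dual
6. bne.BR @i8  | tail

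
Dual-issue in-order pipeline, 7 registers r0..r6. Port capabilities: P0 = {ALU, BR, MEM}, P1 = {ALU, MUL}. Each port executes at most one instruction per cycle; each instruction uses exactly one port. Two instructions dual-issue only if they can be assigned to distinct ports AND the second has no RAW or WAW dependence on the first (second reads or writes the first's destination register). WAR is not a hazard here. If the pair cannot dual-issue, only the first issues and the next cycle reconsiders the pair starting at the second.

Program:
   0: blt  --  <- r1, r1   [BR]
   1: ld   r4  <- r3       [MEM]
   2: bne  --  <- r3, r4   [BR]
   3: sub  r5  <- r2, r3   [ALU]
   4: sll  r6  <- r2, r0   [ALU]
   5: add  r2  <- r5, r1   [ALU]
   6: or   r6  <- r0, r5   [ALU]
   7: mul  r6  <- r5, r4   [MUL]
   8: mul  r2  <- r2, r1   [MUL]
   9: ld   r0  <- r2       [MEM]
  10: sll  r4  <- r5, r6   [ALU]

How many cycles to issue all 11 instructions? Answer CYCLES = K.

CYCLES = 8

t=0 i0:blt ; no-port BR/MEM
t=1 i1:ld ; no-port MEM/BR
t=2 i2/i3:bne/sub ; 2-wide
t=3 i4/i5:sll/add ; 2-wide
t=4 i6:or ; WAW r6
t=5 i7:mul ; no-port MUL/MUL
t=6 i8:mul ; RAW r2
t=7 i9/i10:ld/sll ; 2-wide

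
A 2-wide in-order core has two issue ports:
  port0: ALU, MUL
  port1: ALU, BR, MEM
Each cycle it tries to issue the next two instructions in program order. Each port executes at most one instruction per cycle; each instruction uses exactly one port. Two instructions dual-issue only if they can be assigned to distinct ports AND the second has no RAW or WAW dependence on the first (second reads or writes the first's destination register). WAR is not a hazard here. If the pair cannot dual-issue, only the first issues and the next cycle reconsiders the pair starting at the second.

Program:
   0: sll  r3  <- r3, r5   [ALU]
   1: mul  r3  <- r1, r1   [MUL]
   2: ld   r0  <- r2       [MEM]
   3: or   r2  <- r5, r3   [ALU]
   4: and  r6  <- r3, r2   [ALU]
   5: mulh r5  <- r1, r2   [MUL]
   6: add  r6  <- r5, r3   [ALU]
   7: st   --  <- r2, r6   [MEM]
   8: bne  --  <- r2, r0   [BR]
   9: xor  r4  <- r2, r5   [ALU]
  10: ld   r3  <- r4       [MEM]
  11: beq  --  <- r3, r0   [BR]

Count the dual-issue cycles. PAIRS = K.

#0 head=0: sll.ALU i0 WAW r3
#1 head=1: mul.MUL+ld.MEM i1/i2 pair
#2 head=3: or.ALU i3 RAW r2
#3 head=4: and.ALU+mulh.MUL i4/i5 pair
#4 head=6: add.ALU i6 RAW r6
#5 head=7: st.MEM i7 no-port MEM/BR
#6 head=8: bne.BR+xor.ALU i8/i9 pair
#7 head=10: ld.MEM i10 no-port MEM/BR
#8 head=11: beq.BR i11 tail

PAIRS = 3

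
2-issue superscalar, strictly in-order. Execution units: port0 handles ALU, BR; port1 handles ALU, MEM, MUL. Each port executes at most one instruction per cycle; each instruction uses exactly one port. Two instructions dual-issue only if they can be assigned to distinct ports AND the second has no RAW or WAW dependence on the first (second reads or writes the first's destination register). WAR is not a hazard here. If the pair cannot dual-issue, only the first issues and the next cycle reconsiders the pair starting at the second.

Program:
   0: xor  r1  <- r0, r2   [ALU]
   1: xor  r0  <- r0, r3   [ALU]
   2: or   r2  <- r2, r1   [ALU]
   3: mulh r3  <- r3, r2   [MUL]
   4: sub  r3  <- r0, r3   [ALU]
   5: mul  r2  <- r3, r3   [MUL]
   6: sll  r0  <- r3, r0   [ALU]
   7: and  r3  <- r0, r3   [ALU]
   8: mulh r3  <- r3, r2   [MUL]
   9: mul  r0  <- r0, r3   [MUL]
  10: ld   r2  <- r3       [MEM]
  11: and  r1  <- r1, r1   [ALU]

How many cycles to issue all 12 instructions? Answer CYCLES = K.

[0] i0/i1  xor+xor  -- 2-wide
[1] i2  or  -- RAW r2
[2] i3  mulh  -- RAW+WAW r3
[3] i4  sub  -- RAW r3
[4] i5/i6  mul+sll  -- 2-wide
[5] i7  and  -- RAW+WAW r3
[6] i8  mulh  -- no-port MUL/MUL
[7] i9  mul  -- no-port MUL/MEM
[8] i10/i11  ld+and  -- 2-wide

CYCLES = 9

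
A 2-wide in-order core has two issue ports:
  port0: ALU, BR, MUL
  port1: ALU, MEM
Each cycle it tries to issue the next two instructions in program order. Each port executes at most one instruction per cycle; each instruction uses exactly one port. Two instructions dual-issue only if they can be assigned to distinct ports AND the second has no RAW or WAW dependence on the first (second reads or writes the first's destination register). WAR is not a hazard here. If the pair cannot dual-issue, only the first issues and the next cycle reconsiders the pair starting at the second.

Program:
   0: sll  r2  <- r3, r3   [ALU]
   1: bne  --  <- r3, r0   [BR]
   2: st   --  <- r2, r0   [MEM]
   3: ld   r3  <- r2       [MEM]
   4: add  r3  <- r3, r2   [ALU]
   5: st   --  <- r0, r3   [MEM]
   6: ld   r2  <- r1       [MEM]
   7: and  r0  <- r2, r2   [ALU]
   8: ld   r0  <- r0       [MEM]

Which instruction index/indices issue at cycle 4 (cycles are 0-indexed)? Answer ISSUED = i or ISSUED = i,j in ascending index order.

0. sll bne @i0,i1  | 2-wide
1. st @i2  | no-port MEM/MEM
2. ld @i3  | RAW+WAW r3
3. add @i4  | RAW r3
4. st @i5  | no-port MEM/MEM
5. ld @i6  | RAW r2
6. and @i7  | RAW+WAW r0
7. ld @i8  | tail

ISSUED = 5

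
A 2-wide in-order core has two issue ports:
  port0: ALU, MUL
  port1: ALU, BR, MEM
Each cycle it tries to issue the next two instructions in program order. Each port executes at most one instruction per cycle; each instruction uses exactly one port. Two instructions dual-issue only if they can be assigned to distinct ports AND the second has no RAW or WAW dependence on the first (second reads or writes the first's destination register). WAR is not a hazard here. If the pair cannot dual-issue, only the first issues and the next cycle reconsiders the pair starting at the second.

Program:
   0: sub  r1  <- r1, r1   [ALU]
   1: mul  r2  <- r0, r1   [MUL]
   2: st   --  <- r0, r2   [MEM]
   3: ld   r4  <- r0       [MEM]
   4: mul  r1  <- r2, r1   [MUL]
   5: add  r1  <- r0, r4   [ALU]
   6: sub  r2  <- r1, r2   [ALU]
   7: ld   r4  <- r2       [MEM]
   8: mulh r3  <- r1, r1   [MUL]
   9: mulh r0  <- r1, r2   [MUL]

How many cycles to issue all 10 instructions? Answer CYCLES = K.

  cy0 -> i0 (sub.ALU) RAW r1
  cy1 -> i1 (mul.MUL) RAW r2
  cy2 -> i2 (st.MEM) no-port MEM/MEM
  cy3 -> i3&i4 (ld.MEM/mul.MUL) dual
  cy4 -> i5 (add.ALU) RAW r1
  cy5 -> i6 (sub.ALU) RAW r2
  cy6 -> i7&i8 (ld.MEM/mulh.MUL) dual
  cy7 -> i9 (mulh.MUL) tail

CYCLES = 8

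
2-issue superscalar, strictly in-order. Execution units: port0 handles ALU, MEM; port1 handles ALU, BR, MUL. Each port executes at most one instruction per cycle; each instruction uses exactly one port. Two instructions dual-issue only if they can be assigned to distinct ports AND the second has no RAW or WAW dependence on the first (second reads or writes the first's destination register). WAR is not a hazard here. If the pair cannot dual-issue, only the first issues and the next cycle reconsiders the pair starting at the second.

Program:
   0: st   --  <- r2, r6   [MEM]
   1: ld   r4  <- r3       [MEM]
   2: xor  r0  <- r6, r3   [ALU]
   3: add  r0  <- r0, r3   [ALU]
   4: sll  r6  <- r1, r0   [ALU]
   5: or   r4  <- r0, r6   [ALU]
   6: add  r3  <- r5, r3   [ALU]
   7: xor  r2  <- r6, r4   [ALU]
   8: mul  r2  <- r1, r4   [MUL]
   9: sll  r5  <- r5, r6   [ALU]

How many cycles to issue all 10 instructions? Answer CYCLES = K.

  cy0 -> i0 (st) no-port MEM/MEM
  cy1 -> i1&i2 (ld/xor) pair
  cy2 -> i3 (add) RAW r0
  cy3 -> i4 (sll) RAW r6
  cy4 -> i5&i6 (or/add) pair
  cy5 -> i7 (xor) WAW r2
  cy6 -> i8&i9 (mul/sll) pair

CYCLES = 7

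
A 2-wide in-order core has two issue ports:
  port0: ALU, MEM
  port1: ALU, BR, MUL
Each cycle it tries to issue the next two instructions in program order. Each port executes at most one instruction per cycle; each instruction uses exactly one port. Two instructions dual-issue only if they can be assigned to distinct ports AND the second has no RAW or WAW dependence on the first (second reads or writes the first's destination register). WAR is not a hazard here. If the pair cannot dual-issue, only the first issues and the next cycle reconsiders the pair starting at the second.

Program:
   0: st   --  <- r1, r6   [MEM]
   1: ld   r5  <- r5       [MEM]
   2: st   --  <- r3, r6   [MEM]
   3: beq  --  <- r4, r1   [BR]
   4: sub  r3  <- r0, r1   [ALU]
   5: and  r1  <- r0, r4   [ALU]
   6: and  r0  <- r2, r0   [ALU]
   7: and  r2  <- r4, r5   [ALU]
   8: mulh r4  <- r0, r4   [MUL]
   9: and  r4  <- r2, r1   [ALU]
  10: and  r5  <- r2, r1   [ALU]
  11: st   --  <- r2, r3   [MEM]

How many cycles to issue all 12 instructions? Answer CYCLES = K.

CYCLES = 8

[0] i0  st  -- no-port MEM/MEM
[1] i1  ld  -- no-port MEM/MEM
[2] i2&i3  st+beq  -- 2-wide
[3] i4&i5  sub+and  -- 2-wide
[4] i6&i7  and+and  -- 2-wide
[5] i8  mulh  -- WAW r4
[6] i9&i10  and+and  -- 2-wide
[7] i11  st  -- tail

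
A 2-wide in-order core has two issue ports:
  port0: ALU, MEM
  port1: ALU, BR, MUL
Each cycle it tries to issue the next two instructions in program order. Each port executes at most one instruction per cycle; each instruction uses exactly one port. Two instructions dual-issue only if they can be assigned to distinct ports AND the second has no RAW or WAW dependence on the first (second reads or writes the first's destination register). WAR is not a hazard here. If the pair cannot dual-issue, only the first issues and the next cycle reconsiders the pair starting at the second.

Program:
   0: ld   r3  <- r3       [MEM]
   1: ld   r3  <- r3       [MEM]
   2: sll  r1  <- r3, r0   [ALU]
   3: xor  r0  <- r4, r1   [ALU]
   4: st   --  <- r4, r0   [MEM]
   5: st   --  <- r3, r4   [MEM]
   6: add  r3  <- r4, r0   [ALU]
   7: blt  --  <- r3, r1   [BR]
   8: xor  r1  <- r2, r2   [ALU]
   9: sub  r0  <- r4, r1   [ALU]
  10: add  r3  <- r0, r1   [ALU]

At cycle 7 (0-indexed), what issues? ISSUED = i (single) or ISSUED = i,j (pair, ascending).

ISSUED = 9

[0] i0  ld  -- no-port MEM/MEM
[1] i1  ld  -- RAW r3
[2] i2  sll  -- RAW r1
[3] i3  xor  -- RAW r0
[4] i4  st  -- no-port MEM/MEM
[5] i5&i6  st;add  -- 2-wide
[6] i7&i8  blt;xor  -- 2-wide
[7] i9  sub  -- RAW r0
[8] i10  add  -- tail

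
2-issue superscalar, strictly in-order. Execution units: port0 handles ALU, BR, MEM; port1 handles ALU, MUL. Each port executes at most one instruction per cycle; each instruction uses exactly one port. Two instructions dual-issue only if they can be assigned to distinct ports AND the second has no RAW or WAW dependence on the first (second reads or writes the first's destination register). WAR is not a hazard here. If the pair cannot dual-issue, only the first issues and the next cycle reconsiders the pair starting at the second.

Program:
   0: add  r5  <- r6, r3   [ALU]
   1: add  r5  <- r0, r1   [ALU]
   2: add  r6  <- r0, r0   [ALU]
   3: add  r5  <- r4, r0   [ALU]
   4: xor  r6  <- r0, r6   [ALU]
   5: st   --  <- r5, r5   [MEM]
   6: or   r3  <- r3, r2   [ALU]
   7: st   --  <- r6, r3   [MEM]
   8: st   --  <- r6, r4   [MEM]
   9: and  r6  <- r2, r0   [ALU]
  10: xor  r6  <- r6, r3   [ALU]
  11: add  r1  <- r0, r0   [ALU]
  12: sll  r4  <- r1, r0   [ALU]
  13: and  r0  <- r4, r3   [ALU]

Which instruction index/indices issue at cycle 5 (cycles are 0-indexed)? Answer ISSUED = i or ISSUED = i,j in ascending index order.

  cy0 -> i0 (add.ALU) WAW r5
  cy1 -> i1+i2 (add.ALU+add.ALU) dual
  cy2 -> i3+i4 (add.ALU+xor.ALU) dual
  cy3 -> i5+i6 (st.MEM+or.ALU) dual
  cy4 -> i7 (st.MEM) no-port MEM/MEM
  cy5 -> i8+i9 (st.MEM+and.ALU) dual
  cy6 -> i10+i11 (xor.ALU+add.ALU) dual
  cy7 -> i12 (sll.ALU) RAW r4
  cy8 -> i13 (and.ALU) tail

ISSUED = 8,9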